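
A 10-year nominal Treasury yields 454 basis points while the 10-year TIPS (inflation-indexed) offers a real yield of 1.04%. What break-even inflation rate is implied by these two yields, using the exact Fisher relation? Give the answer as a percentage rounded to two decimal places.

3.46%

(1 + π) = (1 + i)/(1 + r) = 1.04540 / 1.01040 = 1.034640
Break-even inflation = 1.034640 − 1 → 3.46%.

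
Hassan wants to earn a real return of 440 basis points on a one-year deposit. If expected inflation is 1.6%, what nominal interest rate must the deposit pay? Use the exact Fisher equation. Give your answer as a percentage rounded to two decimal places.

(1 + i) = (1 + r)(1 + π) = 1.04400 × 1.01600 = 1.060704
i = 1.060704 − 1, so the required nominal rate is 6.07%.

6.07%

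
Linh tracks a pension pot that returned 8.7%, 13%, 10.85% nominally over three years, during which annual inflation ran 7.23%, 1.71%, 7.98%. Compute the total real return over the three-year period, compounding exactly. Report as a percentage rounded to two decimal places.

Nominal growth factor = 1.0870 × 1.1300 × 1.1085 = 1.361582
Price-level growth factor = 1.0723 × 1.0171 × 1.0798 = 1.177669
Real growth factor = 1.361582 / 1.177669 = 1.156167
Total real return = 1.156167 − 1 → 15.62%.

15.62%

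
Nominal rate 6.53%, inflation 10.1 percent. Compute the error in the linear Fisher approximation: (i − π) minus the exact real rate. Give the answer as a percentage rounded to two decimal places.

Approximate: r ≈ 6.530% − 10.100% = -3.5700%
Exact: (1 + 0.0653)/(1 + 0.1010) − 1 = -3.2425%
Error = -3.5700% − (-3.2425%) = -0.3275% → -0.33%.

-0.33%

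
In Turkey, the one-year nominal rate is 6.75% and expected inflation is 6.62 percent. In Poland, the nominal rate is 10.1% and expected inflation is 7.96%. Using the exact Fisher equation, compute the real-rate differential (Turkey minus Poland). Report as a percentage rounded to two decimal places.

-1.86%

Turkey: (1 + 0.0675)/(1 + 0.0662) − 1 = 0.1219%
Poland: (1 + 0.1010)/(1 + 0.0796) − 1 = 1.9822%
Differential = 0.1219% − 1.9822% = -1.8603% → -1.86%.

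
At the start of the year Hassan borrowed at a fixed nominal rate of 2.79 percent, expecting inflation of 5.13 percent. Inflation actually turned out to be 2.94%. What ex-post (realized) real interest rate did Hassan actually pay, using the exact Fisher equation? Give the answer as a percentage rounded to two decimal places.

Ex-post: (1 + 0.0279)/(1 + 0.0294) − 1 = -0.1457%
So the realized real rate is -0.15%.

-0.15%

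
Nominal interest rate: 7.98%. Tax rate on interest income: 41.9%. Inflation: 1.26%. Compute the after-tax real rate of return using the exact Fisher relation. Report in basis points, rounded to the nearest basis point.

333 basis points

After-tax nominal return = 7.98% × (1 − 0.419) = 4.63638%.
1 + r = 1.0463638 / 1.01260 = 1.033344
After-tax real rate = 1.033344 − 1 → 333 basis points.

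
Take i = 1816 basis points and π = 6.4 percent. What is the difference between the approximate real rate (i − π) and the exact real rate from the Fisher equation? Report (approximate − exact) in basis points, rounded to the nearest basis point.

71 basis points

Approximate: r ≈ 18.160% − 6.400% = 11.7600%
Exact: (1 + 0.1816)/(1 + 0.0640) − 1 = 11.0526%
Error = 11.7600% − 11.0526% = 0.7074% → 71 basis points.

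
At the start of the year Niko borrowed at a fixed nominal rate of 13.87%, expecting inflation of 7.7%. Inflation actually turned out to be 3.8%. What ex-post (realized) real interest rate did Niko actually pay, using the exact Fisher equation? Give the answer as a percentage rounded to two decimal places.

Ex-post: (1 + 0.1387)/(1 + 0.0380) − 1 = 9.7013%
So the realized real rate is 9.70%.

9.70%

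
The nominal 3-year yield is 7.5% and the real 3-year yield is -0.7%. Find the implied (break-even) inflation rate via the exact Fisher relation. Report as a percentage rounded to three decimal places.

8.258%

(1 + π) = (1 + i)/(1 + r) = 1.07500 / 0.99300 = 1.082578
Break-even inflation = 1.082578 − 1 → 8.258%.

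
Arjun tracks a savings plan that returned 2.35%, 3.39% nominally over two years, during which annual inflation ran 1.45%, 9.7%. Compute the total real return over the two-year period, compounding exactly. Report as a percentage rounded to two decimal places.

-4.92%

Compound the nominal returns: 1.0235 × 1.0339 = 1.058197.
Compound inflation: 1.0145 × 1.0970 = 1.112907.
Deflate: 1.058197 / 1.112907 = 0.950841.
Total real return = 0.950841 − 1 → -4.92%.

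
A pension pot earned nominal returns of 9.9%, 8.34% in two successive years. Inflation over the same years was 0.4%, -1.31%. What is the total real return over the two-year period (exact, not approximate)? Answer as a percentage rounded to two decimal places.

20.17%

Nominal growth factor = 1.0990 × 1.0834 = 1.190657
Price-level growth factor = 1.0040 × 0.9869 = 0.990848
Real growth factor = 1.190657 / 0.990848 = 1.201655
Total real return = 1.201655 − 1 → 20.17%.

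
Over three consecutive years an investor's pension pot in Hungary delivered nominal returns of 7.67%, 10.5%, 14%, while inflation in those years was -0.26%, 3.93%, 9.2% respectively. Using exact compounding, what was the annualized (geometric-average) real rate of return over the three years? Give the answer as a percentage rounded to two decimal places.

6.21%

Nominal growth factor = 1.0767 × 1.1050 × 1.1400 = 1.35631899
Price-level growth factor = 0.9974 × 1.0393 × 1.0920 = 1.13196482
Real growth factor = 1.35631899 / 1.13196482 = 1.19819889
Annualized real rate = 1.19819889^(1/3) − 1 = 6.2127% → 6.21%.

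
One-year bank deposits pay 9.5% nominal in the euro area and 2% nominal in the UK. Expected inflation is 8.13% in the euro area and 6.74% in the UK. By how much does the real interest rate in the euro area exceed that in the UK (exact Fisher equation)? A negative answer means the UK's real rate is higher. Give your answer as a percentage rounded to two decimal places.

The euro area: (1 + 0.0950)/(1 + 0.0813) − 1 = 1.2670%
The UK: (1 + 0.0200)/(1 + 0.0674) − 1 = -4.4407%
Differential = 1.2670% − (-4.4407%) = 5.7077% → 5.71%.

5.71%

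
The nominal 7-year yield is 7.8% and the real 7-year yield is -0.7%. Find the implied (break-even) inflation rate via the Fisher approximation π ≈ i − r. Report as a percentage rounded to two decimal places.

π ≈ i − r = 7.8% − (-0.7%) → 8.50%.

8.50%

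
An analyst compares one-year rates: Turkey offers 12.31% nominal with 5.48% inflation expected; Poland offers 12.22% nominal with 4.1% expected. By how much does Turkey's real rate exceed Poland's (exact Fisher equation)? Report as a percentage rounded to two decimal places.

-1.33%

Turkey: (1 + 0.1231)/(1 + 0.0548) − 1 = 6.47516%
Poland: (1 + 0.1222)/(1 + 0.0410) − 1 = 7.80019%
Differential = 6.47516% − 7.80019% = -1.32503% → -1.33%.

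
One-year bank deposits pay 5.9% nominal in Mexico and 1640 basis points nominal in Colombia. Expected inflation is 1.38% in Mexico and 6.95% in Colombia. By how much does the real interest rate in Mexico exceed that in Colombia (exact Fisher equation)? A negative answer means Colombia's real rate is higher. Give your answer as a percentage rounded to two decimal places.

Mexico: (1 + 0.0590)/(1 + 0.0138) − 1 = 4.4585%
Colombia: (1 + 0.1640)/(1 + 0.0695) − 1 = 8.8359%
Differential = 4.4585% − 8.8359% = -4.3774% → -4.38%.

-4.38%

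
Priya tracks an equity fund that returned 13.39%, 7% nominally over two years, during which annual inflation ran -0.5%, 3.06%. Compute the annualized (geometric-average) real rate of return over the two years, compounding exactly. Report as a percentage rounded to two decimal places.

Nominal growth factor = 1.1339 × 1.0700 = 1.21327300
Price-level growth factor = 0.9950 × 1.0306 = 1.02544700
Real growth factor = 1.21327300 / 1.02544700 = 1.18316500
Annualized real rate = 1.18316500^(1/2) − 1 = 8.7734% → 8.77%.

8.77%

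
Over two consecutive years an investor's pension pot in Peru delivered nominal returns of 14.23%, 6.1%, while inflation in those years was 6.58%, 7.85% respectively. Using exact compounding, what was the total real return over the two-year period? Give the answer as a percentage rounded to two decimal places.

Nominal growth factor = 1.1423 × 1.0610 = 1.211980
Price-level growth factor = 1.0658 × 1.0785 = 1.149465
Real growth factor = 1.211980 / 1.149465 = 1.054386
Total real return = 1.054386 − 1 → 5.44%.

5.44%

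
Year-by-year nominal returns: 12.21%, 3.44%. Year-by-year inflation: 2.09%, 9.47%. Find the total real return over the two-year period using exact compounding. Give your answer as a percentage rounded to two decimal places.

Compound the nominal returns: 1.1221 × 1.0344 = 1.160700.
Compound inflation: 1.0209 × 1.0947 = 1.117579.
Deflate: 1.160700 / 1.117579 = 1.038584.
Total real return = 1.038584 − 1 → 3.86%.

3.86%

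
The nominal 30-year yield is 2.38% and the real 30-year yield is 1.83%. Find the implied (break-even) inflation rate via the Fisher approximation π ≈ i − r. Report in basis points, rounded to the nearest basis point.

55 basis points

π ≈ i − r = 2.38% − 1.83% → 55 basis points.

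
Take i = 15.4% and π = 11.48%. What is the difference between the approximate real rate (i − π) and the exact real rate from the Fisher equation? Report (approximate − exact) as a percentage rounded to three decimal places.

0.404%

Approximate: r ≈ 15.400% − 11.480% = 3.9200%
Exact: (1 + 0.1540)/(1 + 0.1148) − 1 = 3.5163%
Error = 3.9200% − 3.5163% = 0.4037% → 0.404%.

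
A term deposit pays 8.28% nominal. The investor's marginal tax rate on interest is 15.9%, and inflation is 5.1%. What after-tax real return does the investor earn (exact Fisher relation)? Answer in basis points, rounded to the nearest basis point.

After-tax nominal return = 8.28% × (1 − 0.159) = 6.96348%.
1 + r = 1.0696348 / 1.05100 = 1.017731
After-tax real rate = 1.017731 − 1 → 177 basis points.

177 basis points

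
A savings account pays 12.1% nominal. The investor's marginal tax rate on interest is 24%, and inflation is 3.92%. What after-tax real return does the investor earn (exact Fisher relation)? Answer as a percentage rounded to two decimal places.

5.08%

After-tax nominal return = 12.1% × (1 − 0.24) = 9.1960%.
1 + r = 1.09196 / 1.03920 = 1.050770
After-tax real rate = 1.050770 − 1 → 5.08%.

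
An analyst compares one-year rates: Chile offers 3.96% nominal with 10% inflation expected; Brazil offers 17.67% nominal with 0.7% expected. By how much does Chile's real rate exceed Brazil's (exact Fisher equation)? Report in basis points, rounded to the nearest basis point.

-2234 basis points

Chile: (1 + 0.0396)/(1 + 0.1000) − 1 = -5.4909%
Brazil: (1 + 0.1767)/(1 + 0.0070) − 1 = 16.8520%
Differential = -5.4909% − 16.8520% = -22.3429% → -2234 basis points.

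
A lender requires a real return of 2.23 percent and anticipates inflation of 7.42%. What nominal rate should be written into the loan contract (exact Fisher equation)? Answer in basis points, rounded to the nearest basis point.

(1 + i) = (1 + r)(1 + π) = 1.02230 × 1.07420 = 1.09815466
i = 1.09815466 − 1, so the required nominal rate is 982 basis points.

982 basis points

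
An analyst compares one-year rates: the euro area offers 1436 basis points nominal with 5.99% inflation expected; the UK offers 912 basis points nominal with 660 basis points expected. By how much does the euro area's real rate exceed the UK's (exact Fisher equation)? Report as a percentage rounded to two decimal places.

The euro area: (1 + 0.1436)/(1 + 0.0599) − 1 = 7.8970%
The UK: (1 + 0.0912)/(1 + 0.0660) − 1 = 2.3640%
Differential = 7.8970% − 2.3640% = 5.5330% → 5.53%.

5.53%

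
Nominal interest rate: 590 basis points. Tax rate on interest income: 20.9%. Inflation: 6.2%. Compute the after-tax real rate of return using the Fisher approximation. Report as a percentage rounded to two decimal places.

After-tax nominal return = 5.9% × (1 − 0.209) = 4.6669%.
r ≈ 4.6669% − 6.2% → -1.53%.

-1.53%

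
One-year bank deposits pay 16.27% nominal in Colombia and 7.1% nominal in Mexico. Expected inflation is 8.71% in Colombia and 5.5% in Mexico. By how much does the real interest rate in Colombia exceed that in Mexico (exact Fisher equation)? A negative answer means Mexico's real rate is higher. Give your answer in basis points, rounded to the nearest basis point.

544 basis points

Colombia: (1 + 0.1627)/(1 + 0.0871) − 1 = 6.9543%
Mexico: (1 + 0.0710)/(1 + 0.0550) − 1 = 1.5166%
Differential = 6.9543% − 1.5166% = 5.4377% → 544 basis points.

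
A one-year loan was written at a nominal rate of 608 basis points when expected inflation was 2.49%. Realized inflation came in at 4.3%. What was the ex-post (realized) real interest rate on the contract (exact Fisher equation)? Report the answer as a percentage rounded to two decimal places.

1.71%

Ex-post: (1 + 0.0608)/(1 + 0.0430) − 1 = 1.7066%
So the realized real rate is 1.71%.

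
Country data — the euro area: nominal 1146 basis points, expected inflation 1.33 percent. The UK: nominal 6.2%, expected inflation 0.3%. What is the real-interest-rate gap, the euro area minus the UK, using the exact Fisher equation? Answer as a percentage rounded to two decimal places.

The euro area: (1 + 0.1146)/(1 + 0.0133) − 1 = 9.9970%
The UK: (1 + 0.0620)/(1 + 0.0030) − 1 = 5.8824%
Differential = 9.9970% − 5.8824% = 4.1147% → 4.11%.

4.11%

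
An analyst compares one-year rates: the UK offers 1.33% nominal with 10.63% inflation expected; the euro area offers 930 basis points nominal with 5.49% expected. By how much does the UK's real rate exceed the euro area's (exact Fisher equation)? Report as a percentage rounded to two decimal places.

-12.02%

The UK: (1 + 0.0133)/(1 + 0.1063) − 1 = -8.4064%
The euro area: (1 + 0.0930)/(1 + 0.0549) − 1 = 3.6117%
Differential = -8.4064% − 3.6117% = -12.0181% → -12.02%.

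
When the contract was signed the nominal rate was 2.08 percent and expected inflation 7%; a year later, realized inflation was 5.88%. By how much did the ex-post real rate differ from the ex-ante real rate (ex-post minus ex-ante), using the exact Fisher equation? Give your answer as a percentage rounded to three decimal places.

Ex-ante: (1 + 0.0208)/(1 + 0.0700) − 1 = -4.5981%
Ex-post: (1 + 0.0208)/(1 + 0.0588) − 1 = -3.5890%
Difference (ex-post − ex-ante) = 1.0092% → 1.009%.

1.009%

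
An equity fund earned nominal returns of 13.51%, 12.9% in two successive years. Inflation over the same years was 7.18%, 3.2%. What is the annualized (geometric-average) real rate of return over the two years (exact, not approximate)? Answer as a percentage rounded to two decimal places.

Nominal growth factor = 1.1351 × 1.1290 = 1.28152790
Price-level growth factor = 1.0718 × 1.0320 = 1.10609760
Real growth factor = 1.28152790 / 1.10609760 = 1.15860291
Annualized real rate = 1.15860291^(1/2) − 1 = 7.6384% → 7.64%.

7.64%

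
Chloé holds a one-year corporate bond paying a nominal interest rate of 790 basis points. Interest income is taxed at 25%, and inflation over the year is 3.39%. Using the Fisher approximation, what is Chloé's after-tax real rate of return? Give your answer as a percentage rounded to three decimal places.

2.535%

After-tax nominal return = 7.9% × (1 − 0.25) = 5.9250%.
r ≈ 5.9250% − 3.39% → 2.535%.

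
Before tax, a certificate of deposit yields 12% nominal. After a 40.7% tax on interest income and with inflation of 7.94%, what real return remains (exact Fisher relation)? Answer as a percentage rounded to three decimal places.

-0.763%

After-tax nominal return = 12% × (1 − 0.407) = 7.1160%.
1 + r = 1.07116 / 1.07940 = 0.992366
After-tax real rate = 0.992366 − 1 → -0.763%.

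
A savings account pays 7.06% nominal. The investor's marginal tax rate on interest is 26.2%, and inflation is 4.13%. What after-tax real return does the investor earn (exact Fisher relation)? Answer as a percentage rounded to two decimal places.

After-tax nominal return = 7.06% × (1 − 0.262) = 5.21028%.
1 + r = 1.0521028 / 1.04130 = 1.010374
After-tax real rate = 1.010374 − 1 → 1.04%.

1.04%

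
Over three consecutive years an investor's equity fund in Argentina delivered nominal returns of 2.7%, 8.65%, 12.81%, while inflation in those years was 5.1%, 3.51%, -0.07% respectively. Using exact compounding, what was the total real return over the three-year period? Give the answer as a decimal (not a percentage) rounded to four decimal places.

0.1579

Compound the nominal returns: 1.0270 × 1.0865 × 1.1281 = 1.258774.
Compound inflation: 1.0510 × 1.0351 × 0.9993 = 1.087129.
Deflate: 1.258774 / 1.087129 = 1.157889.
Total real return = 1.157889 − 1 → 0.1579.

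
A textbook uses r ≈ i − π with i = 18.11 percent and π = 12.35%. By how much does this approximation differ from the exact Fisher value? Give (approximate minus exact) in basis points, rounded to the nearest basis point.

Approximate: r ≈ 18.110% − 12.350% = 5.7600%
Exact: (1 + 0.1811)/(1 + 0.1235) − 1 = 5.1268%
Error = 5.7600% − 5.1268% = 0.6332% → 63 basis points.

63 basis points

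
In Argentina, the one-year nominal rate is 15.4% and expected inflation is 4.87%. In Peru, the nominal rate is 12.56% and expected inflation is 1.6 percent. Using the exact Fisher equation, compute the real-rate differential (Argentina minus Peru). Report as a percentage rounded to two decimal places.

Argentina: (1 + 0.1540)/(1 + 0.0487) − 1 = 10.0410%
Peru: (1 + 0.1256)/(1 + 0.0160) − 1 = 10.7874%
Differential = 10.0410% − 10.7874% = -0.7464% → -0.75%.

-0.75%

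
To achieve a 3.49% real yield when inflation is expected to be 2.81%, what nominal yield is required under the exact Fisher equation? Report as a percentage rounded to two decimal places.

(1 + i) = (1 + r)(1 + π) = 1.03490 × 1.02810 = 1.06398069
i = 1.06398069 − 1, so the required nominal rate is 6.40%.

6.40%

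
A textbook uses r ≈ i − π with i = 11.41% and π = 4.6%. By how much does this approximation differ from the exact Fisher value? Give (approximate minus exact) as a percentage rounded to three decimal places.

Approximate: r ≈ 11.410% − 4.600% = 6.8100%
Exact: (1 + 0.1141)/(1 + 0.0460) − 1 = 6.51052%
Error = 6.8100% − 6.51052% = 0.29948% → 0.299%.

0.299%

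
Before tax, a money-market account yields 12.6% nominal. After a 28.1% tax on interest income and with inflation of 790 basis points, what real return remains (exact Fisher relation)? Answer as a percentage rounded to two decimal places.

After-tax nominal return = 12.6% × (1 − 0.281) = 9.0594%.
1 + r = 1.090594 / 1.07900 = 1.010745
After-tax real rate = 1.010745 − 1 → 1.07%.

1.07%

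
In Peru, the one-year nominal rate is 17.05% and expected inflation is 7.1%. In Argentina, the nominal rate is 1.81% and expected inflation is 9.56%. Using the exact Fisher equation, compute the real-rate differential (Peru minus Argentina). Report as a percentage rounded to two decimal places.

Peru: (1 + 0.1705)/(1 + 0.0710) − 1 = 9.2904%
Argentina: (1 + 0.0181)/(1 + 0.0956) − 1 = -7.0737%
Differential = 9.2904% − (-7.0737%) = 16.3641% → 16.36%.

16.36%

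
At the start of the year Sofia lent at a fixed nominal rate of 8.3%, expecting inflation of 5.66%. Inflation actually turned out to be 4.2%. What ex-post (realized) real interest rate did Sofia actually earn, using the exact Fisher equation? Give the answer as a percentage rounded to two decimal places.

Ex-post: (1 + 0.0830)/(1 + 0.0420) − 1 = 3.9347%
So the realized real rate is 3.93%.

3.93%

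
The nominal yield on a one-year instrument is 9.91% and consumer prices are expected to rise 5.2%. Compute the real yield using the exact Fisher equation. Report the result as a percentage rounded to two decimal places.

4.48%

1 + r = 1.09910 / 1.05200 = 1.044772
r = 1.044772 − 1 = 4.4772%, i.e. 4.48%.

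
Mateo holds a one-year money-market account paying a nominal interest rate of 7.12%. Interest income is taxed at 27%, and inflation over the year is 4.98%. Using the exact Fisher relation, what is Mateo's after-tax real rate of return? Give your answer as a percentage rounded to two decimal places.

0.21%

After-tax nominal return = 7.12% × (1 − 0.27) = 5.1976%.
1 + r = 1.051976 / 1.04980 = 1.002073
After-tax real rate = 1.002073 − 1 → 0.21%.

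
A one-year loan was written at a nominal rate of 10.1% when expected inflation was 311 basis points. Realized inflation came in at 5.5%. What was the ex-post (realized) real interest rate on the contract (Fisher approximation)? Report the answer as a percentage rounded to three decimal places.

4.600%

Ex-post: 10.1% − 5.5% = 4.600%
So the realized real rate is 4.600%.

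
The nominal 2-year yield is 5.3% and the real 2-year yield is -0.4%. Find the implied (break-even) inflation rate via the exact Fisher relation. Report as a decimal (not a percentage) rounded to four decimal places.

(1 + π) = (1 + i)/(1 + r) = 1.05300 / 0.99600 = 1.057229
Break-even inflation = 1.057229 − 1 → 0.0572.

0.0572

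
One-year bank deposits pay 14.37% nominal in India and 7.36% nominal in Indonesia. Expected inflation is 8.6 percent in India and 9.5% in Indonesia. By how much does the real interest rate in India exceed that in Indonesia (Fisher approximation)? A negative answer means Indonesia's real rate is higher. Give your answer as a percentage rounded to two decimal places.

India: 14.37% − 8.6% = 5.770%
Indonesia: 7.36% − 9.5% = -2.140%
Differential = 7.910% → 7.91%.

7.91%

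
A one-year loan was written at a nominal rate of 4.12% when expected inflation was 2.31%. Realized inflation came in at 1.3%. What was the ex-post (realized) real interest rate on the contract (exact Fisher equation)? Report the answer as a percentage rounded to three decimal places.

Ex-post: (1 + 0.0412)/(1 + 0.0130) − 1 = 2.7838%
So the realized real rate is 2.784%.

2.784%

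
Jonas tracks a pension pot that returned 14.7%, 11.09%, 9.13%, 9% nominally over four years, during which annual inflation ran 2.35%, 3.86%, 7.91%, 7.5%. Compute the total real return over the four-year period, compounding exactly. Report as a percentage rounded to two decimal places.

22.91%

Compound the nominal returns: 1.1470 × 1.1109 × 1.0913 × 1.0900 = 1.515685.
Compound inflation: 1.0235 × 1.0386 × 1.0791 × 1.0750 = 1.233123.
Deflate: 1.515685 / 1.233123 = 1.229144.
Total real return = 1.229144 − 1 → 22.91%.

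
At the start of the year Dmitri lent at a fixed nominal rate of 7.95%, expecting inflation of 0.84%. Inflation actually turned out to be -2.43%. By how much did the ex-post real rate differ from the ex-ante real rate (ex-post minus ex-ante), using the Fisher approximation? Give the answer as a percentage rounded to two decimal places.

3.27%

Ex-ante: 7.95% − 0.84% = 7.110%
Ex-post: 7.95% − (-2.43%) = 10.380%
Difference (ex-post − ex-ante) = 3.2700% → 3.27%.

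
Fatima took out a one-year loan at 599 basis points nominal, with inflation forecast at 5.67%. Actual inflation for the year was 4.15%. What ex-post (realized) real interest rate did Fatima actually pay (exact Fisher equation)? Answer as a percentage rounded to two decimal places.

Ex-post: (1 + 0.0599)/(1 + 0.0415) − 1 = 1.7667%
So the realized real rate is 1.77%.

1.77%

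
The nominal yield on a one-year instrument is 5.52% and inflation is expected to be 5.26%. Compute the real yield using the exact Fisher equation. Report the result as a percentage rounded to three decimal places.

By the Fisher relation, 1 + r = (1 + i)/(1 + π).
1 + r = 1.05520 / 1.05260 = 1.002470
r = 1.002470 − 1 = 0.2470%, i.e. 0.247%.

0.247%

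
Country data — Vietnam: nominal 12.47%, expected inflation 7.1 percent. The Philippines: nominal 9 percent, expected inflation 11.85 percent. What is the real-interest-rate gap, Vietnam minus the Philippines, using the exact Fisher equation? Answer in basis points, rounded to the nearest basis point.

756 basis points

Vietnam: (1 + 0.1247)/(1 + 0.0710) − 1 = 5.0140%
The Philippines: (1 + 0.0900)/(1 + 0.1185) − 1 = -2.5481%
Differential = 5.0140% − (-2.5481%) = 7.5621% → 756 basis points.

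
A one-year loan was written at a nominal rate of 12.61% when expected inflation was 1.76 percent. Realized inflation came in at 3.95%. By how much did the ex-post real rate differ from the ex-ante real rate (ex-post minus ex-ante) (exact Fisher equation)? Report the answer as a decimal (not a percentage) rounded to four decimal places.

Ex-ante: (1 + 0.1261)/(1 + 0.0176) − 1 = 10.6623%
Ex-post: (1 + 0.1261)/(1 + 0.0395) − 1 = 8.3309%
Difference (ex-post − ex-ante) = -2.3314% → -0.0233.

-0.0233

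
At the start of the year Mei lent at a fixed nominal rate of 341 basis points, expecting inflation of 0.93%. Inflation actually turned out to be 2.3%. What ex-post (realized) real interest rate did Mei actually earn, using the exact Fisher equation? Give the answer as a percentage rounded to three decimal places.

Ex-post: (1 + 0.0341)/(1 + 0.0230) − 1 = 1.0850%
So the realized real rate is 1.085%.

1.085%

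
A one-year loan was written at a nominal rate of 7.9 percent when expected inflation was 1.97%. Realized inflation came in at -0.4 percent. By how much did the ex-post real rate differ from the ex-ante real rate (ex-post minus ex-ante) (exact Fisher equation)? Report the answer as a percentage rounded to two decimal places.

2.52%

Ex-ante: (1 + 0.0790)/(1 + 0.0197) − 1 = 5.8154%
Ex-post: (1 + 0.0790)/(1 − 0.0040) − 1 = 8.3333%
Difference (ex-post − ex-ante) = 2.5179% → 2.52%.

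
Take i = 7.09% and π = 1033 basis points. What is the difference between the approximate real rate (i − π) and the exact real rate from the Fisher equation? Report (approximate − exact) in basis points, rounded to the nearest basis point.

Approximate: r ≈ 7.090% − 10.330% = -3.2400%
Exact: (1 + 0.0709)/(1 + 0.1033) − 1 = -2.9366%
Error = -3.2400% − (-2.9366%) = -0.3034% → -30 basis points.

-30 basis points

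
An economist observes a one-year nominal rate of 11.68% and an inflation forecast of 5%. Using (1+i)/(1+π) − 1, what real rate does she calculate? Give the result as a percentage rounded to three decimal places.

1 + r = 1.11680 / 1.05000 = 1.063619
r = 1.063619 − 1 = 6.3619%, i.e. 6.362%.

6.362%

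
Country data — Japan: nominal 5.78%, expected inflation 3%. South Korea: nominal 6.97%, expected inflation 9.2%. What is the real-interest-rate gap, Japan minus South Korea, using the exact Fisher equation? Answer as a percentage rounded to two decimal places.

4.74%

Japan: (1 + 0.0578)/(1 + 0.0300) − 1 = 2.6990%
South Korea: (1 + 0.0697)/(1 + 0.0920) − 1 = -2.0421%
Differential = 2.6990% − (-2.0421%) = 4.7412% → 4.74%.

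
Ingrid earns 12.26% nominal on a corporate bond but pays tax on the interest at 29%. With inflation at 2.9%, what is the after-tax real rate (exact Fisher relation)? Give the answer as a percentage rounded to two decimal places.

5.64%

After-tax nominal return = 12.26% × (1 − 0.29) = 8.7046%.
1 + r = 1.087046 / 1.02900 = 1.056410
After-tax real rate = 1.056410 − 1 → 5.64%.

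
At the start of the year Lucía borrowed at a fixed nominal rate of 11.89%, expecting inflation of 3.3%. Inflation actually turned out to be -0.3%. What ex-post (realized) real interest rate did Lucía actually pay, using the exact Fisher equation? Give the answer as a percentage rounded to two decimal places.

Ex-post: (1 + 0.1189)/(1 − 0.0030) − 1 = 12.2267%
So the realized real rate is 12.23%.

12.23%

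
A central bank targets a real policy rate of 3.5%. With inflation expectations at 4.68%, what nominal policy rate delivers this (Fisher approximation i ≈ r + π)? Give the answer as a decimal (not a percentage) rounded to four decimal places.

0.0818

i ≈ r + π = 3.5% + 4.68% = 0.0818.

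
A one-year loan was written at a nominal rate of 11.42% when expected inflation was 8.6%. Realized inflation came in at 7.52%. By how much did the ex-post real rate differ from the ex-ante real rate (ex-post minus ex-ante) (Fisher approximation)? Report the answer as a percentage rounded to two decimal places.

Ex-ante: 11.42% − 8.6% = 2.820%
Ex-post: 11.42% − 7.52% = 3.900%
Difference (ex-post − ex-ante) = 1.0800% → 1.08%.

1.08%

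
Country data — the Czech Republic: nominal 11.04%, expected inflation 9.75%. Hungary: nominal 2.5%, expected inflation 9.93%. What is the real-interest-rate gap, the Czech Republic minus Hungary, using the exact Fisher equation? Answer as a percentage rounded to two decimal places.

The Czech Republic: (1 + 0.1104)/(1 + 0.0975) − 1 = 1.1754%
Hungary: (1 + 0.0250)/(1 + 0.0993) − 1 = -6.7588%
Differential = 1.1754% − (-6.7588%) = 7.9342% → 7.93%.

7.93%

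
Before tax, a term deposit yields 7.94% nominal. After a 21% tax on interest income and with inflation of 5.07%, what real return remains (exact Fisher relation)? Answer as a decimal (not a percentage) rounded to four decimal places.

After-tax nominal return = 7.94% × (1 − 0.21) = 6.2726%.
1 + r = 1.062726 / 1.05070 = 1.011446
After-tax real rate = 1.011446 − 1 → 0.0114.

0.0114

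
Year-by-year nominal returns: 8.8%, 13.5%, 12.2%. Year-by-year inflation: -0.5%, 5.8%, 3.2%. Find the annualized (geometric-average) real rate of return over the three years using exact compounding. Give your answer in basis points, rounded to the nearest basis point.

845 basis points

Compound the nominal returns: 1.0880 × 1.1350 × 1.1220 = 1.385535360.
Compound inflation: 0.9950 × 1.0580 × 1.0320 = 1.086396720.
Deflate: 1.385535360 / 1.086396720 = 1.275349359.
Annualized real rate = 1.275349359^(1/3) − 1 = 8.44505% → 845 basis points.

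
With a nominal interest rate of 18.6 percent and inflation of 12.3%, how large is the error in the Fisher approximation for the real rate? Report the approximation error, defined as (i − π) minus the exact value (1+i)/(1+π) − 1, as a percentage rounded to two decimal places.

Approximate: r ≈ 18.600% − 12.300% = 6.3000%
Exact: (1 + 0.1860)/(1 + 0.1230) − 1 = 5.6100%
Error = 6.3000% − 5.6100% = 0.6900% → 0.69%.

0.69%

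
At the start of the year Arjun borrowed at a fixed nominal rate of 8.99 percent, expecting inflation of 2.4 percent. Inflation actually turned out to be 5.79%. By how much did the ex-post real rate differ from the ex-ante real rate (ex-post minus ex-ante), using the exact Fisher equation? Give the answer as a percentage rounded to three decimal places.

-3.411%

Ex-ante: (1 + 0.0899)/(1 + 0.0240) − 1 = 6.4355%
Ex-post: (1 + 0.0899)/(1 + 0.0579) − 1 = 3.0249%
Difference (ex-post − ex-ante) = -3.4107% → -3.411%.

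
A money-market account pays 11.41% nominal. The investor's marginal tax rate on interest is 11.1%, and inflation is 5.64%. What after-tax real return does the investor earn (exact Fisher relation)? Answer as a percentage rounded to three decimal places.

4.263%

After-tax nominal return = 11.41% × (1 − 0.111) = 10.14349%.
1 + r = 1.1014349 / 1.05640 = 1.042631
After-tax real rate = 1.042631 − 1 → 4.263%.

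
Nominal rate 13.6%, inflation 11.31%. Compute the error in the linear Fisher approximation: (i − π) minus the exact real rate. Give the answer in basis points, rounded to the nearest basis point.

23 basis points

Approximate: r ≈ 13.600% − 11.310% = 2.2900%
Exact: (1 + 0.1360)/(1 + 0.1131) − 1 = 2.0573%
Error = 2.2900% − 2.0573% = 0.2327% → 23 basis points.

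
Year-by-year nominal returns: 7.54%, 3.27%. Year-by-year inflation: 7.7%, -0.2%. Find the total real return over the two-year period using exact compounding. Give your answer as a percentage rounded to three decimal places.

Nominal growth factor = 1.0754 × 1.0327 = 1.110566
Price-level growth factor = 1.0770 × 0.9980 = 1.074846
Real growth factor = 1.110566 / 1.074846 = 1.033232
Total real return = 1.033232 − 1 → 3.323%.

3.323%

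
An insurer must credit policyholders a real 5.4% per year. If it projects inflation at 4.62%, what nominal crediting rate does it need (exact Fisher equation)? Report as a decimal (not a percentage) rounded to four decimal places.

0.1027

(1 + i) = (1 + r)(1 + π) = 1.05400 × 1.04620 = 1.1026948
i = 1.1026948 − 1, so the required nominal rate is 0.1027.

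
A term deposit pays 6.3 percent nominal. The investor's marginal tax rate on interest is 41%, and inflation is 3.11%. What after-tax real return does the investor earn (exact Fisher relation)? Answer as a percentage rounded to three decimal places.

After-tax nominal return = 6.3% × (1 − 0.41) = 3.7170%.
1 + r = 1.03717 / 1.03110 = 1.005887
After-tax real rate = 1.005887 − 1 → 0.589%.

0.589%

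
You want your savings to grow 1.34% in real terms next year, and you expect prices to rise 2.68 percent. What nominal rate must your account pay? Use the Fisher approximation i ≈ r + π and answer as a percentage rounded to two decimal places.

4.02%

i ≈ r + π = 1.34% + 2.68% = 4.02%.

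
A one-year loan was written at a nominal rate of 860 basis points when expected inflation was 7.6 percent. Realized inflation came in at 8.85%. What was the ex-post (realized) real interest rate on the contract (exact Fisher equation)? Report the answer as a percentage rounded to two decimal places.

-0.23%

Ex-post: (1 + 0.0860)/(1 + 0.0885) − 1 = -0.2297%
So the realized real rate is -0.23%.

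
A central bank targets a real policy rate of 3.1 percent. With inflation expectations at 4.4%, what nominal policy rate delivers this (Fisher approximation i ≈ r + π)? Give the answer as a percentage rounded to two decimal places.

i ≈ r + π = 3.1% + 4.4% = 7.50%.

7.50%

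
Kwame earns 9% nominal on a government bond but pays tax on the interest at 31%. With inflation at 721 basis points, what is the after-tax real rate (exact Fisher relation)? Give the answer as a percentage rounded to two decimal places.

-0.93%

After-tax nominal return = 9% × (1 − 0.31) = 6.2100%.
1 + r = 1.06210 / 1.07210 = 0.990673
After-tax real rate = 0.990673 − 1 → -0.93%.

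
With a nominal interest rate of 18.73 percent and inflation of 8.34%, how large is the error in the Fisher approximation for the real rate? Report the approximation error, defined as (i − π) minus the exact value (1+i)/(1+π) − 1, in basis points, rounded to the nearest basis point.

80 basis points

Approximate: r ≈ 18.730% − 8.340% = 10.3900%
Exact: (1 + 0.1873)/(1 + 0.0834) − 1 = 9.5902%
Error = 10.3900% − 9.5902% = 0.7998% → 80 basis points.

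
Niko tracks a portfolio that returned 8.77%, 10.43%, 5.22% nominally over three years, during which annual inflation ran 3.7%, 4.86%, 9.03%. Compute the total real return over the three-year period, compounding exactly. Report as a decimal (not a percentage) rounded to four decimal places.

0.0660

Nominal growth factor = 1.0877 × 1.1043 × 1.0522 = 1.263847
Price-level growth factor = 1.0370 × 1.0486 × 1.0903 = 1.185590
Real growth factor = 1.263847 / 1.185590 = 1.066007
Total real return = 1.066007 − 1 → 0.0660.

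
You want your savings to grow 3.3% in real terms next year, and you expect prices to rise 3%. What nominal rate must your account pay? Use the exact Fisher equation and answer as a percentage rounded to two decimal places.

6.40%

(1 + i) = (1 + r)(1 + π) = 1.03300 × 1.03000 = 1.06399
i = 1.06399 − 1, so the required nominal rate is 6.40%.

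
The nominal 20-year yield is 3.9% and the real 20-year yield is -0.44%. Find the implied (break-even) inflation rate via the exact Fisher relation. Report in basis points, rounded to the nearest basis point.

436 basis points

(1 + π) = (1 + i)/(1 + r) = 1.03900 / 0.99560 = 1.043592
Break-even inflation = 1.043592 − 1 → 436 basis points.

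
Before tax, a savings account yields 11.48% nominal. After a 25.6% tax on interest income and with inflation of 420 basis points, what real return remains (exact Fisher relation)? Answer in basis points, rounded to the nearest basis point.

After-tax nominal return = 11.48% × (1 − 0.256) = 8.54112%.
1 + r = 1.0854112 / 1.04200 = 1.041661
After-tax real rate = 1.041661 − 1 → 417 basis points.

417 basis points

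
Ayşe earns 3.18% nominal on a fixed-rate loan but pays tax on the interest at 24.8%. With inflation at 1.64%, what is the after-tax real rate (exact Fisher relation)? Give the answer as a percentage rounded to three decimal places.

0.739%

After-tax nominal return = 3.18% × (1 − 0.248) = 2.39136%.
1 + r = 1.0239136 / 1.01640 = 1.007392
After-tax real rate = 1.007392 − 1 → 0.739%.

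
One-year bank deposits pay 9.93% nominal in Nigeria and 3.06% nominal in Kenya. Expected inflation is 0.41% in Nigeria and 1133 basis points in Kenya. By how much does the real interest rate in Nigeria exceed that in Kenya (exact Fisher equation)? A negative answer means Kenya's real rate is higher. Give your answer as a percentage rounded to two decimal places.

16.91%

Nigeria: (1 + 0.0993)/(1 + 0.0041) − 1 = 9.4811%
Kenya: (1 + 0.0306)/(1 + 0.1133) − 1 = -7.4284%
Differential = 9.4811% − (-7.4284%) = 16.9095% → 16.91%.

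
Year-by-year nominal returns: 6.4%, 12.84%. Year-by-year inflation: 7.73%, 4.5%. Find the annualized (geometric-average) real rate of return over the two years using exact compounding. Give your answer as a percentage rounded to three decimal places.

Compound the nominal returns: 1.0640 × 1.1284 = 1.20061760.
Compound inflation: 1.0773 × 1.0450 = 1.12577850.
Deflate: 1.20061760 / 1.12577850 = 1.06647764.
Annualized real rate = 1.06647764^(1/2) − 1 = 3.2704% → 3.270%.

3.270%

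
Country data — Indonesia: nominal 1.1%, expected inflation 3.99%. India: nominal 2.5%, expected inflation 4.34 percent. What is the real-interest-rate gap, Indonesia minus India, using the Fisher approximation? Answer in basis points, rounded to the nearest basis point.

Indonesia: 1.1% − 3.99% = -2.890%
India: 2.5% − 4.34% = -1.840%
Differential = -1.050% → -105 basis points.

-105 basis points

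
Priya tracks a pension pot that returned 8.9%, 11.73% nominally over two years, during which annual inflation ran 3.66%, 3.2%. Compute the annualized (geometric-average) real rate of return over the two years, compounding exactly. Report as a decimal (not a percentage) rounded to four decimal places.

Compound the nominal returns: 1.0890 × 1.1173 = 1.21673970.
Compound inflation: 1.0366 × 1.0320 = 1.06977120.
Deflate: 1.21673970 / 1.06977120 = 1.13738312.
Annualized real rate = 1.13738312^(1/2) − 1 = 6.6482% → 0.0665.

0.0665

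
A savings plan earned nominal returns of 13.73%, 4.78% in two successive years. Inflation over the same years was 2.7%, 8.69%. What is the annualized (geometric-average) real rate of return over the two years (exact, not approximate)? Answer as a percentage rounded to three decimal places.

3.323%

Compound the nominal returns: 1.1373 × 1.0478 = 1.19166294.
Compound inflation: 1.0270 × 1.0869 = 1.11624630.
Deflate: 1.19166294 / 1.11624630 = 1.06756272.
Annualized real rate = 1.06756272^(1/2) − 1 = 3.3229% → 3.323%.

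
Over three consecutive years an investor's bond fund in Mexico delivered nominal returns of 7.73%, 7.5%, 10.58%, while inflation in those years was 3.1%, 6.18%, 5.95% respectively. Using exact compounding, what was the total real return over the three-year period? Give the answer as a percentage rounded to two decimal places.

10.41%

Nominal growth factor = 1.0773 × 1.0750 × 1.1058 = 1.280624
Price-level growth factor = 1.0310 × 1.0618 × 1.0595 = 1.159851
Real growth factor = 1.280624 / 1.159851 = 1.104128
Total real return = 1.104128 − 1 → 10.41%.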